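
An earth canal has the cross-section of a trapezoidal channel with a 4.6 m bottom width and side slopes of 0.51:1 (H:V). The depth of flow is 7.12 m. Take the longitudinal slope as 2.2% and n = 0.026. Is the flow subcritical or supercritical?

With bottom width b = 4.6 m and side slope z = 0.51: A = (b + zy)y = (4.6 + 0.51×7.12)×7.12 = 58.61 m²; P = b + 2y√(1+z²) = 4.6 + 2×7.12×1.123 = 20.58 m.
Hydraulic radius R = A/P = 58.61/20.58 = 2.847 m.
V = (1/n) R^(2/3) √S = (1/0.026) × 2.847^(2/3) × √0.022 = 11.46 m/s. Hydraulic depth D_h = A/T = 58.61/11.86 = 4.94 m.
Froude number Fr = V/√(g·D_h) = 11.46/√(9.81×4.94) = 1.65, which is greater than 1, so the flow is supercritical.

supercritical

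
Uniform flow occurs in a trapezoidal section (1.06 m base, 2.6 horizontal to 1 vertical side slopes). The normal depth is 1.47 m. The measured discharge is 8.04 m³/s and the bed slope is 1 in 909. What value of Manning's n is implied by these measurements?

With bottom width b = 1.06 m and side slope z = 2.6: A = (b + zy)y = (1.06 + 2.6×1.47)×1.47 = 7.177 m²; P = b + 2y√(1+z²) = 1.06 + 2×1.47×2.786 = 9.25 m.
Hydraulic radius R = A/P = 7.177/9.25 = 0.7759 m.
Rearranging Manning's equation: n = (1/Q) A R^(2/3) S^(1/2) = (1/8.04) × 7.177 × 0.7759^(2/3) × √0.0011 = 0.025.

n = 0.025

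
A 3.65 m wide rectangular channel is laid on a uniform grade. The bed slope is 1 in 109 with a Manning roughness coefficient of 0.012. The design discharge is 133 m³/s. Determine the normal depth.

y_n = 3.94 m

Manning's equation rearranged: A R^(2/3) = nQ / (1·√S) = 0.012 × 133 / (√0.009174) = 16.66.
At y = 2.8 m: A R^(2/3) = 10.92 — too small.
At y = 3.94 m: A R^(2/3) = 16.66 — matches.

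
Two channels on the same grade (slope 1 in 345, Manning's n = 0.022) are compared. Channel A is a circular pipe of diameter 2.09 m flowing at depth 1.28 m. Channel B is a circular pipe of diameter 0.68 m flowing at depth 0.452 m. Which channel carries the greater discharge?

Channel A: For a circular section of diameter D = 2.09 m at depth y = 1.28 m, the central angle is θ = 2 arccos(1 − 2y/D) = 3.595 rad. Then A = (D²/8)(θ − sin θ) = 2.202 m² and P = Dθ/2 = 3.757 m. Hydraulic radius R = A/P = 2.202/3.757 = 0.5862 m. Q_A = (1/0.022)·2.202·0.5862^(2/3)·√0.002899 = 3.775 m³/s.
Channel B: For a circular section of diameter D = 0.68 m at depth y = 0.452 m, the central angle is θ = 2 arccos(1 − 2y/D) = 3.813 rad. Then A = (D²/8)(θ − sin θ) = 0.2563 m² and P = Dθ/2 = 1.296 m. Hydraulic radius R = A/P = 0.2563/1.296 = 0.1977 m. Q_B = (1/0.022)·0.2563·0.1977^(2/3)·√0.002899 = 0.2129 m³/s.
Q_A = 3.775 m³/s vs Q_B = 0.2129 m³/s, so channel A carries more.

channel A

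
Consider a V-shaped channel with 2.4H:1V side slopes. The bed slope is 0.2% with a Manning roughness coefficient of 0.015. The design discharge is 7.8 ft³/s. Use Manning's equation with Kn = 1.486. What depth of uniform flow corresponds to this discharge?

Manning's equation rearranged: A R^(2/3) = nQ / (1.486·√S) = 0.015 × 7.8 / (1.486 × √0.002) = 1.761.
Trying y = 1.17 ft: A R^(2/3) = 2.179 — over.
Trying y = 0.839 ft: A R^(2/3) = 0.8975 — short.
Trying y = 1.08 ft: A R^(2/3) = 1.76 — ≈ 1.761.

y_n = 1.08 ft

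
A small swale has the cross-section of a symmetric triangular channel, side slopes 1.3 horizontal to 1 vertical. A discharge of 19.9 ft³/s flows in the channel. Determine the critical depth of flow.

y_c = 1.71 ft

At critical depth, Q² T / (g A³) = 1, i.e. A³/T = Q²/g = 19.9²/32.2 = 12.3.
At y = 1.44 ft: A³/T = 5.232 — low.
At y = 1.86 ft: A³/T = 18.81 — high.
At y = 1.71 ft: A³/T = 12.35 — matches.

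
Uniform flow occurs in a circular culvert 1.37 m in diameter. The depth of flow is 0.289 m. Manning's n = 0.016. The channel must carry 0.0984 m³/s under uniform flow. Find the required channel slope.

For a circular section of diameter D = 1.37 m at depth y = 0.289 m, the central angle is θ = 2 arccos(1 − 2y/D) = 1.909 rad. Then A = (D²/8)(θ − sin θ) = 0.2265 m² and P = Dθ/2 = 1.308 m.
Hydraulic radius R = A/P = 0.2265/1.308 = 0.1732 m.
From Manning's equation, S = [nQ / (1 A R^(2/3))]² = [0.016 × 0.0984 / (1 × 0.2265 × 0.1732^(2/3))]² = 0.0005.

S = 0.0005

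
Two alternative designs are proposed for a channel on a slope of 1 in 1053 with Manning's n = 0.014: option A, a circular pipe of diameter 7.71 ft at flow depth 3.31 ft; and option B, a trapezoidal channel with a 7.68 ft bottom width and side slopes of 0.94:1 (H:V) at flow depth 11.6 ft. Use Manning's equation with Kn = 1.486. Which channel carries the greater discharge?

Channel A: For a circular section of diameter D = 7.71 ft at depth y = 3.31 ft, the central angle is θ = 2 arccos(1 − 2y/D) = 2.858 rad. Then A = (D²/8)(θ − sin θ) = 19.16 ft² and P = Dθ/2 = 11.02 ft. Hydraulic radius R = A/P = 19.16/11.02 = 1.739 ft. Q_A = (1.486/0.014)·19.16·1.739^(2/3)·√0.0009497 = 90.6 ft³/s.
Channel B: With bottom width b = 7.68 ft and side slope z = 0.94: A = (b + zy)y = (7.68 + 0.94×11.6)×11.6 = 215.6 ft²; P = b + 2y√(1+z²) = 7.68 + 2×11.6×1.372 = 39.52 ft. Hydraulic radius R = A/P = 215.6/39.52 = 5.455 ft. Q_B = (1.486/0.014)·215.6·5.455^(2/3)·√0.0009497 = 2185 ft³/s.
Q_A = 90.6 ft³/s vs Q_B = 2185 ft³/s, so channel B carries more.

channel B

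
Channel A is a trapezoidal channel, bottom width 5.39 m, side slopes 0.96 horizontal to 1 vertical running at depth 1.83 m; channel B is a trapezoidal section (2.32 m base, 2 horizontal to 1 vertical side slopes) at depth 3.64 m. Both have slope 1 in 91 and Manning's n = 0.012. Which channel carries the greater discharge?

channel B

Channel A: With bottom width b = 5.39 m and side slope z = 0.96: A = (b + zy)y = (5.39 + 0.96×1.83)×1.83 = 13.08 m²; P = b + 2y√(1+z²) = 5.39 + 2×1.83×1.386 = 10.46 m. Hydraulic radius R = A/P = 13.08/10.46 = 1.25 m. Q_A = (1/0.012)·13.08·1.25^(2/3)·√0.01099 = 132.6 m³/s.
Channel B: With bottom width b = 2.32 m and side slope z = 2: A = (b + zy)y = (2.32 + 2×3.64)×3.64 = 34.94 m²; P = b + 2y√(1+z²) = 2.32 + 2×3.64×2.236 = 18.6 m. Hydraulic radius R = A/P = 34.94/18.6 = 1.879 m. Q_B = (1/0.012)·34.94·1.879^(2/3)·√0.01099 = 464.8 m³/s.
Q_A = 132.6 m³/s vs Q_B = 464.8 m³/s, so channel B carries more.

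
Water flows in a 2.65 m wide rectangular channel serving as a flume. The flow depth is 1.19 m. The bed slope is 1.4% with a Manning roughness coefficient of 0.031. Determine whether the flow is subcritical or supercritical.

subcritical

Flow area A = b·y = 2.65 × 1.19 = 3.153 m². Wetted perimeter P = b + 2y = 2.65 + 2×1.19 = 5.03 m.
Hydraulic radius R = A/P = 3.153/5.03 = 0.6269 m.
V = (1/n) R^(2/3) √S = (1/0.031) × 0.6269^(2/3) × √0.014 = 2.796 m/s. Hydraulic depth D_h = A/T = 3.153/2.65 = 1.19 m.
Froude number Fr = V/√(g·D_h) = 2.796/√(9.81×1.19) = 0.818, which is less than 1, so the flow is subcritical.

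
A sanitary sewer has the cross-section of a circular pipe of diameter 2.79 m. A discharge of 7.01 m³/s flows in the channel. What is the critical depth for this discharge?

y_c = 1.16 m

At critical depth, Q² T / (g A³) = 1, i.e. A³/T = Q²/g = 7.01²/9.81 = 5.009.
Trying y = 0.971 m: A³/T = 2.549 — short.
Trying y = 1.29 m: A³/T = 7.591 — over.
Trying y = 1.16 m: A³/T = 5.054 — ≈ 5.009.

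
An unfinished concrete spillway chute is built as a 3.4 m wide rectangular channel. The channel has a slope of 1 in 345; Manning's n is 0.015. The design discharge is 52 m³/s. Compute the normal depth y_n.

y_n = 3.82 m

Manning's equation rearranged: A R^(2/3) = nQ / (1·√S) = 0.015 × 52 / (√0.002899) = 14.49.
Trying y = 3.24 m: A R^(2/3) = 11.85 — short.
Trying y = 4.21 m: A R^(2/3) = 16.26 — over.
Trying y = 3.82 m: A R^(2/3) = 14.47 — ≈ 14.49.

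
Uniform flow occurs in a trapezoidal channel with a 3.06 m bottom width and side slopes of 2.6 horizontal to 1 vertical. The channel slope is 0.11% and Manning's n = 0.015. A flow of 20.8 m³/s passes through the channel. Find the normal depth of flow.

y_n = 1.47 m

Manning's equation rearranged: A R^(2/3) = nQ / (1·√S) = 0.015 × 20.8 / (√0.0011) = 9.407.
At y = 1.61 m: A R^(2/3) = 11.43 — high.
At y = 1.47 m: A R^(2/3) = 9.425 — close enough.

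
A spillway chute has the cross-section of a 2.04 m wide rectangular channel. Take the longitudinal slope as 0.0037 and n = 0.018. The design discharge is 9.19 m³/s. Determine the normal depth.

Manning's equation rearranged: A R^(2/3) = nQ / (1·√S) = 0.018 × 9.19 / (√0.0037) = 2.719.
Trying y = 2.19 m: A R^(2/3) = 3.508 — over.
Trying y = 1.29 m: A R^(2/3) = 1.808 — short.
Trying y = 1.78 m: A R^(2/3) = 2.72 — matches.

y_n = 1.78 m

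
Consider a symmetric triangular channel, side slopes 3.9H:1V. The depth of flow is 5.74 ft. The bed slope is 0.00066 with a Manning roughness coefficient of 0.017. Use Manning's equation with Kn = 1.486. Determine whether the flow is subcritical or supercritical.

subcritical

For a triangular section with side slope z = 3.9: A = zy² = 3.9×5.74² = 128.5 ft²; P = 2y√(1+z²) = 2×5.74×4.026 = 46.22 ft.
Hydraulic radius R = A/P = 128.5/46.22 = 2.78 ft.
V = (1.486/n) R^(2/3) √S = (1.486/0.017) × 2.78^(2/3) × √0.00066 = 4.44 ft/s. Hydraulic depth D_h = A/T = 128.5/44.77 = 2.87 ft.
Froude number Fr = V/√(g·D_h) = 4.44/√(32.2×2.87) = 0.462, which is less than 1, so the flow is subcritical.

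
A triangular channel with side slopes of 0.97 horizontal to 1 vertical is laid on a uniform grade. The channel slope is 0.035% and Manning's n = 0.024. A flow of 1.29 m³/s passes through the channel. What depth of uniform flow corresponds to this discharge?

y_n = 1.59 m

Manning's equation rearranged: A R^(2/3) = nQ / (1·√S) = 0.024 × 1.29 / (√0.00035) = 1.655.
Try y = 1.81 m: A R^(2/3) = 2.336 — over.
Try y = 1.37 m: A R^(2/3) = 1.111 — short.
Try y = 1.59 m: A R^(2/3) = 1.653 — matches.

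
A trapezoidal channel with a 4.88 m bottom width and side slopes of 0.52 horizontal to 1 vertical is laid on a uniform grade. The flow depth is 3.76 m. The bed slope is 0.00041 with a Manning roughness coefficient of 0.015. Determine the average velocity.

V = 2.09 m/s

With bottom width b = 4.88 m and side slope z = 0.52: A = (b + zy)y = (4.88 + 0.52×3.76)×3.76 = 25.7 m²; P = b + 2y√(1+z²) = 4.88 + 2×3.76×1.127 = 13.36 m.
Hydraulic radius R = A/P = 25.7/13.36 = 1.924 m.
From Manning's equation, V = (1/n) R^(2/3) S^(1/2) = (1/0.015) × 1.924^(2/3) × 0.00041^(1/2) = 2.09 m/s.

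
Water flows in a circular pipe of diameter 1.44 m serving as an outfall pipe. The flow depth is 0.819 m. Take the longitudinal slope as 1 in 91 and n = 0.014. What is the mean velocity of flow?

For a circular section of diameter D = 1.44 m at depth y = 0.819 m, the central angle is θ = 2 arccos(1 − 2y/D) = 3.417 rad. Then A = (D²/8)(θ − sin θ) = 0.9564 m² and P = Dθ/2 = 2.461 m.
Hydraulic radius R = A/P = 0.9564/2.461 = 0.3887 m.
From Manning's equation, V = (1/n) R^(2/3) S^(1/2) = (1/0.014) × 0.3887^(2/3) × 0.01099^(1/2) = 3.99 m/s.

V = 3.99 m/s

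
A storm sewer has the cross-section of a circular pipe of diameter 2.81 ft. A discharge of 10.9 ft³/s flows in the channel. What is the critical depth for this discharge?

At critical depth, Q² T / (g A³) = 1, i.e. A³/T = Q²/g = 10.9²/32.2 = 3.69.
Try y = 1.27 ft: A³/T = 7.211 — over.
Try y = 0.807 ft: A³/T = 1.256 — short.
Try y = 1.07 ft: A³/T = 3.736 — ≈ 3.69.

y_c = 1.07 ft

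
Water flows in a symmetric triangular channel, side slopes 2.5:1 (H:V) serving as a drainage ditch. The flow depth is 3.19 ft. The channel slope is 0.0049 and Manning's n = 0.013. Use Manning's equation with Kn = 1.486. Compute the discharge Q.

For a triangular section with side slope z = 2.5: A = zy² = 2.5×3.19² = 25.44 ft²; P = 2y√(1+z²) = 2×3.19×2.693 = 17.18 ft.
Hydraulic radius R = A/P = 25.44/17.18 = 1.481 ft.
Manning's equation: Q = (1.486/n) A R^(2/3) S^(1/2) = (1.486/0.013) × 25.44 × 1.481^(2/3) × 0.0049^(1/2) = 264 ft³/s.

Q = 264 ft³/s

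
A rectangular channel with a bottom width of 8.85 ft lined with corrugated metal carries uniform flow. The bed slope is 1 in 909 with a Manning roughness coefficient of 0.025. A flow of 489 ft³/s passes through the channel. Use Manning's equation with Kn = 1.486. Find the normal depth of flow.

y_n = 12.7 ft

Manning's equation rearranged: A R^(2/3) = nQ / (1.486·√S) = 0.025 × 489 / (1.486 × √0.0011) = 248.
Trying y = 9.42 ft: A R^(2/3) = 173.8 — too small.
Trying y = 14.5 ft: A R^(2/3) = 289.6 — too large.
Trying y = 12.7 ft: A R^(2/3) = 248.2 — matches.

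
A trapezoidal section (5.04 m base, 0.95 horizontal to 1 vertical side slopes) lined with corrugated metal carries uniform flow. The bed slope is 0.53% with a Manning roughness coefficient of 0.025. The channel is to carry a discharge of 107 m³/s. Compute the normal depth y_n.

Manning's equation rearranged: A R^(2/3) = nQ / (1·√S) = 0.025 × 107 / (√0.0053) = 36.74.
Trying y = 3.71 m: A R^(2/3) = 51.78 — high.
Trying y = 3.09 m: A R^(2/3) = 36.69 — ≈ 36.74.

y_n = 3.09 m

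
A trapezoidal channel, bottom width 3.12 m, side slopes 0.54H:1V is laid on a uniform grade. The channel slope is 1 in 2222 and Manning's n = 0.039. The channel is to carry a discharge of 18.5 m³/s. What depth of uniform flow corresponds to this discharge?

y_n = 4.25 m

Manning's equation rearranged: A R^(2/3) = nQ / (1·√S) = 0.039 × 18.5 / (√0.00045) = 34.01.
Trying y = 3.46 m: A R^(2/3) = 23.33 — too small.
Trying y = 4.74 m: A R^(2/3) = 41.84 — too large.
Trying y = 4.25 m: A R^(2/3) = 34.06 — matches.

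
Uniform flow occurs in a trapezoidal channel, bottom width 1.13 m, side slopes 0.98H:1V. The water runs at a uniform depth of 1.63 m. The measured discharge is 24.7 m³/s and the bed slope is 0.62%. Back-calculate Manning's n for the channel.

n = 0.012

With bottom width b = 1.13 m and side slope z = 0.98: A = (b + zy)y = (1.13 + 0.98×1.63)×1.63 = 4.446 m²; P = b + 2y√(1+z²) = 1.13 + 2×1.63×1.4 = 5.694 m.
Hydraulic radius R = A/P = 4.446/5.694 = 0.7807 m.
Rearranging Manning's equation: n = (1/Q) A R^(2/3) S^(1/2) = (1/24.7) × 4.446 × 0.7807^(2/3) × √0.0062 = 0.012.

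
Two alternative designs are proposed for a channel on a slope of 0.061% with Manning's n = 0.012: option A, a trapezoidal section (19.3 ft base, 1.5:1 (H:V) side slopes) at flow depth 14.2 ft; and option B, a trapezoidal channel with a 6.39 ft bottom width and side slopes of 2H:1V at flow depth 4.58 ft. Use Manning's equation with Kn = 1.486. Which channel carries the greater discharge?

Channel A: With bottom width b = 19.3 ft and side slope z = 1.5: A = (b + zy)y = (19.3 + 1.5×14.2)×14.2 = 576.5 ft²; P = b + 2y√(1+z²) = 19.3 + 2×14.2×1.803 = 70.5 ft. Hydraulic radius R = A/P = 576.5/70.5 = 8.178 ft. Q_A = (1.486/0.012)·576.5·8.178^(2/3)·√0.00061 = 7157 ft³/s.
Channel B: With bottom width b = 6.39 ft and side slope z = 2: A = (b + zy)y = (6.39 + 2×4.58)×4.58 = 71.22 ft²; P = b + 2y√(1+z²) = 6.39 + 2×4.58×2.236 = 26.87 ft. Hydraulic radius R = A/P = 71.22/26.87 = 2.65 ft. Q_B = (1.486/0.012)·71.22·2.65^(2/3)·√0.00061 = 417.1 ft³/s.
Q_A = 7157 ft³/s vs Q_B = 417.1 ft³/s, so channel A carries more.

channel A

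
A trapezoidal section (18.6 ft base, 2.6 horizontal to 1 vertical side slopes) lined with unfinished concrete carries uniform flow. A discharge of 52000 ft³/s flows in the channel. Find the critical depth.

y_c = 26.8 ft

At critical depth, Q² T / (g A³) = 1, i.e. A³/T = Q²/g = 52000²/32.2 = 83980000.
Try y = 20.3 ft: A³/T = 24500000 — low.
Try y = 26.8 ft: A³/T = 83840000 — close enough.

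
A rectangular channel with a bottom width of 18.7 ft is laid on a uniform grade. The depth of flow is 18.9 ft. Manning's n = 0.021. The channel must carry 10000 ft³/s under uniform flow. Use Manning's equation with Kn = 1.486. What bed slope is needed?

S = 0.0139

Flow area A = b·y = 18.7 × 18.9 = 353.4 ft². Wetted perimeter P = b + 2y = 18.7 + 2×18.9 = 56.5 ft.
Hydraulic radius R = A/P = 353.4/56.5 = 6.255 ft.
From Manning's equation, S = [nQ / (1.486 A R^(2/3))]² = [0.021 × 10000 / (1.486 × 353.4 × 6.255^(2/3))]² = 0.0139.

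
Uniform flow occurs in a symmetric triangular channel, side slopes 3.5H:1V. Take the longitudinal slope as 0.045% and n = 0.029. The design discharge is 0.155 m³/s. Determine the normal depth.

y_n = 0.42 m

Manning's equation rearranged: A R^(2/3) = nQ / (1·√S) = 0.029 × 0.155 / (√0.00045) = 0.2119.
At y = 0.323 m: A R^(2/3) = 0.1055 — short.
At y = 0.533 m: A R^(2/3) = 0.4011 — over.
At y = 0.42 m: A R^(2/3) = 0.2125 — close enough.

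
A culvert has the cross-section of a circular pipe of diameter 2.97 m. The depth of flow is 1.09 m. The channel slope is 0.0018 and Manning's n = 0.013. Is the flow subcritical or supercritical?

subcritical

For a circular section of diameter D = 2.97 m at depth y = 1.09 m, the central angle is θ = 2 arccos(1 − 2y/D) = 2.603 rad. Then A = (D²/8)(θ − sin θ) = 2.305 m² and P = Dθ/2 = 3.866 m.
Hydraulic radius R = A/P = 2.305/3.866 = 0.5962 m.
V = (1/n) R^(2/3) √S = (1/0.013) × 0.5962^(2/3) × √0.0018 = 2.312 m/s. Hydraulic depth D_h = A/T = 2.305/2.863 = 0.805 m.
Froude number Fr = V/√(g·D_h) = 2.312/√(9.81×0.805) = 0.823, which is less than 1, so the flow is subcritical.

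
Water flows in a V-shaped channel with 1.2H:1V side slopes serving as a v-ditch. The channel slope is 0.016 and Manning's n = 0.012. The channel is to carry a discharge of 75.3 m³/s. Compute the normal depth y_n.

y_n = 2.48 m

Manning's equation rearranged: A R^(2/3) = nQ / (1·√S) = 0.012 × 75.3 / (√0.016) = 7.144.
Trying y = 3.11 m: A R^(2/3) = 13.07 — over.
Trying y = 1.9 m: A R^(2/3) = 3.512 — short.
Trying y = 2.48 m: A R^(2/3) = 7.145 — matches.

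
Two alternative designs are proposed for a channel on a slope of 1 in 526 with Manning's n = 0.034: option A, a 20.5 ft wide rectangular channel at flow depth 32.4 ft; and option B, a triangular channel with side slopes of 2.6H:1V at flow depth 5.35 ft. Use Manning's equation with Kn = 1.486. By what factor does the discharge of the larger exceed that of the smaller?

Channel A: Flow area A = b·y = 20.5 × 32.4 = 664.2 ft². Wetted perimeter P = b + 2y = 20.5 + 2×32.4 = 85.3 ft. Hydraulic radius R = A/P = 664.2/85.3 = 7.787 ft. Q_A = (1.486/0.034)·664.2·7.787^(2/3)·√0.001901 = 4973 ft³/s.
Channel B: For a triangular section with side slope z = 2.6: A = zy² = 2.6×5.35² = 74.42 ft²; P = 2y√(1+z²) = 2×5.35×2.786 = 29.81 ft. Hydraulic radius R = A/P = 74.42/29.81 = 2.497 ft. Q_B = (1.486/0.034)·74.42·2.497^(2/3)·√0.001901 = 261 ft³/s.
The larger discharge is 4973 ft³/s and the smaller is 261 ft³/s; the ratio is 19.1.

19.1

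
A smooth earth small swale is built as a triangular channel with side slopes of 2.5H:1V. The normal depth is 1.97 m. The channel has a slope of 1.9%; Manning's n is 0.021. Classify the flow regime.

supercritical

For a triangular section with side slope z = 2.5: A = zy² = 2.5×1.97² = 9.702 m²; P = 2y√(1+z²) = 2×1.97×2.693 = 10.61 m.
Hydraulic radius R = A/P = 9.702/10.61 = 0.9145 m.
V = (1/n) R^(2/3) √S = (1/0.021) × 0.9145^(2/3) × √0.019 = 6.184 m/s. Hydraulic depth D_h = A/T = 9.702/9.85 = 0.985 m.
Froude number Fr = V/√(g·D_h) = 6.184/√(9.81×0.985) = 1.99, which is greater than 1, so the flow is supercritical.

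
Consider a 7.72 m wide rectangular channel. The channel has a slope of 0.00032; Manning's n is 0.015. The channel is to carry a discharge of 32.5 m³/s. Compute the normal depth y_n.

y_n = 2.62 m

Manning's equation rearranged: A R^(2/3) = nQ / (1·√S) = 0.015 × 32.5 / (√0.00032) = 27.25.
Trying y = 3.27 m: A R^(2/3) = 36.94 — too large.
Trying y = 1.92 m: A R^(2/3) = 17.49 — too small.
Trying y = 2.62 m: A R^(2/3) = 27.21 — matches.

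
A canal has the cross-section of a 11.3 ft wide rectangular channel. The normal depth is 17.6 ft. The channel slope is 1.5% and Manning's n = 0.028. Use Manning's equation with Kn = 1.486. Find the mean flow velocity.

V = 17.1 ft/s

Flow area A = b·y = 11.3 × 17.6 = 198.9 ft². Wetted perimeter P = b + 2y = 11.3 + 2×17.6 = 46.5 ft.
Hydraulic radius R = A/P = 198.9/46.5 = 4.277 ft.
From Manning's equation, V = (1.486/n) R^(2/3) S^(1/2) = (1.486/0.028) × 4.277^(2/3) × 0.015^(1/2) = 17.1 ft/s.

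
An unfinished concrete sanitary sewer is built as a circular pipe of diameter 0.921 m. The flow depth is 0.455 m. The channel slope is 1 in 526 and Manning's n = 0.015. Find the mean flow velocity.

For a circular section of diameter D = 0.921 m at depth y = 0.455 m, the central angle is θ = 2 arccos(1 − 2y/D) = 3.118 rad. Then A = (D²/8)(θ − sin θ) = 0.328 m² and P = Dθ/2 = 1.436 m.
Hydraulic radius R = A/P = 0.328/1.436 = 0.2285 m.
From Manning's equation, V = (1/n) R^(2/3) S^(1/2) = (1/0.015) × 0.2285^(2/3) × 0.001901^(1/2) = 1.09 m/s.

V = 1.09 m/s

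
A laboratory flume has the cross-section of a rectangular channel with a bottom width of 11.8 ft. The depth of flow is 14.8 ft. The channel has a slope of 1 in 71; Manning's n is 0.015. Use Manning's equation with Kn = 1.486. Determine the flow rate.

Flow area A = b·y = 11.8 × 14.8 = 174.6 ft². Wetted perimeter P = b + 2y = 11.8 + 2×14.8 = 41.4 ft.
Hydraulic radius R = A/P = 174.6/41.4 = 4.218 ft.
Manning's equation: Q = (1.486/n) A R^(2/3) S^(1/2) = (1.486/0.015) × 174.6 × 4.218^(2/3) × 0.01408^(1/2) = 5360 ft³/s.

Q = 5360 ft³/s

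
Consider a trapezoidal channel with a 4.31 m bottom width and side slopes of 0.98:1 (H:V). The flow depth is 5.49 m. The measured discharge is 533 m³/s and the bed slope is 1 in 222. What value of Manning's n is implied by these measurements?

With bottom width b = 4.31 m and side slope z = 0.98: A = (b + zy)y = (4.31 + 0.98×5.49)×5.49 = 53.2 m²; P = b + 2y√(1+z²) = 4.31 + 2×5.49×1.4 = 19.68 m.
Hydraulic radius R = A/P = 53.2/19.68 = 2.703 m.
Rearranging Manning's equation: n = (1/Q) A R^(2/3) S^(1/2) = (1/533) × 53.2 × 2.703^(2/3) × √0.004505 = 0.013.

n = 0.013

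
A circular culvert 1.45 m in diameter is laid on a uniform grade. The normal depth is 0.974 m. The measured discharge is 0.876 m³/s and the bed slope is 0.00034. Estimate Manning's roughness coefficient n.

n = 0.014

For a circular section of diameter D = 1.45 m at depth y = 0.974 m, the central angle is θ = 2 arccos(1 − 2y/D) = 3.843 rad. Then A = (D²/8)(θ − sin θ) = 1.179 m² and P = Dθ/2 = 2.786 m.
Hydraulic radius R = A/P = 1.179/2.786 = 0.4234 m.
Rearranging Manning's equation: n = (1/Q) A R^(2/3) S^(1/2) = (1/0.876) × 1.179 × 0.4234^(2/3) × √0.00034 = 0.014.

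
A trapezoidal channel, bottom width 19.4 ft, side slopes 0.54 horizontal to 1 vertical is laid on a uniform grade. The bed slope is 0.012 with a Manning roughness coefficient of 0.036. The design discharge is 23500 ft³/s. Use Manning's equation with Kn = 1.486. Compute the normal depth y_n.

Manning's equation rearranged: A R^(2/3) = nQ / (1.486·√S) = 0.036 × 23500 / (1.486 × √0.012) = 5197.
Try y = 33 ft: A R^(2/3) = 6794 — high.
Try y = 28.7 ft: A R^(2/3) = 5201 — ≈ 5197.

y_n = 28.7 ft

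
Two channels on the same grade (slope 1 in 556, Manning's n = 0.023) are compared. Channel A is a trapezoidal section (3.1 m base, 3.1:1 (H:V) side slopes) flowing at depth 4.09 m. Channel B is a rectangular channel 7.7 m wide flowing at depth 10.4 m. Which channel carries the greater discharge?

Channel A: With bottom width b = 3.1 m and side slope z = 3.1: A = (b + zy)y = (3.1 + 3.1×4.09)×4.09 = 64.54 m²; P = b + 2y√(1+z²) = 3.1 + 2×4.09×3.257 = 29.74 m. Hydraulic radius R = A/P = 64.54/29.74 = 2.17 m. Q_A = (1/0.023)·64.54·2.17^(2/3)·√0.001799 = 199.4 m³/s.
Channel B: Flow area A = b·y = 7.7 × 10.4 = 80.08 m². Wetted perimeter P = b + 2y = 7.7 + 2×10.4 = 28.5 m. Hydraulic radius R = A/P = 80.08/28.5 = 2.81 m. Q_B = (1/0.023)·80.08·2.81^(2/3)·√0.001799 = 294 m³/s.
Q_A = 199.4 m³/s vs Q_B = 294 m³/s, so channel B carries more.

channel B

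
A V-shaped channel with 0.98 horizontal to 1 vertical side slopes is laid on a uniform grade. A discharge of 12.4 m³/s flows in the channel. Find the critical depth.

At critical depth, Q² T / (g A³) = 1, i.e. A³/T = Q²/g = 12.4²/9.81 = 15.67.
Try y = 2.48 m: A³/T = 45.05 — too large.
Try y = 2.01 m: A³/T = 15.75 — matches.

y_c = 2.01 m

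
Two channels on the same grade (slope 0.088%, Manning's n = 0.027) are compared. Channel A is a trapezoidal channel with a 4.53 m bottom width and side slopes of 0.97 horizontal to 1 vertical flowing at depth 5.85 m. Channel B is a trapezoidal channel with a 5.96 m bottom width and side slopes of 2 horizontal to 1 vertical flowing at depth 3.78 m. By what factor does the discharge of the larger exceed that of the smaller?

1.38

Channel A: With bottom width b = 4.53 m and side slope z = 0.97: A = (b + zy)y = (4.53 + 0.97×5.85)×5.85 = 59.7 m²; P = b + 2y√(1+z²) = 4.53 + 2×5.85×1.393 = 20.83 m. Hydraulic radius R = A/P = 59.7/20.83 = 2.866 m. Q_A = (1/0.027)·59.7·2.866^(2/3)·√0.00088 = 132.3 m³/s.
Channel B: With bottom width b = 5.96 m and side slope z = 2: A = (b + zy)y = (5.96 + 2×3.78)×3.78 = 51.11 m²; P = b + 2y√(1+z²) = 5.96 + 2×3.78×2.236 = 22.86 m. Hydraulic radius R = A/P = 51.11/22.86 = 2.235 m. Q_B = (1/0.027)·51.11·2.235^(2/3)·√0.00088 = 95.99 m³/s.
The larger discharge is 132.3 m³/s and the smaller is 95.99 m³/s; the ratio is 1.38.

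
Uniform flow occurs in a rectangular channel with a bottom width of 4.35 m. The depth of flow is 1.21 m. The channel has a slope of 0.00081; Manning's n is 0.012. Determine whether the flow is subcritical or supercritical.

subcritical

Flow area A = b·y = 4.35 × 1.21 = 5.263 m². Wetted perimeter P = b + 2y = 4.35 + 2×1.21 = 6.77 m.
Hydraulic radius R = A/P = 5.263/6.77 = 0.7775 m.
V = (1/n) R^(2/3) √S = (1/0.012) × 0.7775^(2/3) × √0.00081 = 2.005 m/s. Hydraulic depth D_h = A/T = 5.263/4.35 = 1.21 m.
Froude number Fr = V/√(g·D_h) = 2.005/√(9.81×1.21) = 0.582, which is less than 1, so the flow is subcritical.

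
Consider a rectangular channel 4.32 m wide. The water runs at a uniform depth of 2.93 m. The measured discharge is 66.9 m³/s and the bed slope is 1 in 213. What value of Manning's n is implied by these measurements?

Flow area A = b·y = 4.32 × 2.93 = 12.66 m². Wetted perimeter P = b + 2y = 4.32 + 2×2.93 = 10.18 m.
Hydraulic radius R = A/P = 12.66/10.18 = 1.243 m.
Rearranging Manning's equation: n = (1/Q) A R^(2/3) S^(1/2) = (1/66.9) × 12.66 × 1.243^(2/3) × √0.004695 = 0.015.

n = 0.015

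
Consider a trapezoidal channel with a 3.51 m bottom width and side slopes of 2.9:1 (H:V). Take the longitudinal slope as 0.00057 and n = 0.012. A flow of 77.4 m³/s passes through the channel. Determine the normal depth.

Manning's equation rearranged: A R^(2/3) = nQ / (1·√S) = 0.012 × 77.4 / (√0.00057) = 38.9.
At y = 1.82 m: A R^(2/3) = 16.94 — low.
At y = 2.65 m: A R^(2/3) = 38.89 — close enough.

y_n = 2.65 m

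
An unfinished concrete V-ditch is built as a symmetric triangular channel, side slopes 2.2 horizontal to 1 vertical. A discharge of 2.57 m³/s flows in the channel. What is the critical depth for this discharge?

At critical depth, Q² T / (g A³) = 1, i.e. A³/T = Q²/g = 2.57²/9.81 = 0.6733.
Trying y = 0.651 m: A³/T = 0.283 — low.
Trying y = 0.774 m: A³/T = 0.6722 — ≈ 0.6733.

y_c = 0.774 m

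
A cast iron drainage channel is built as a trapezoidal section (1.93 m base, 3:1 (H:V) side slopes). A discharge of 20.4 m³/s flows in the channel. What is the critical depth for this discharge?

At critical depth, Q² T / (g A³) = 1, i.e. A³/T = Q²/g = 20.4²/9.81 = 42.42.
Try y = 1.54 m: A³/T = 91.88 — too large.
Try y = 0.958 m: A³/T = 12.7 — too small.
Try y = 1.28 m: A³/T = 41.92 — ≈ 42.42.

y_c = 1.28 m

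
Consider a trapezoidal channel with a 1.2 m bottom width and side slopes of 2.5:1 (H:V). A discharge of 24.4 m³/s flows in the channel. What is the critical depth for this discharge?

y_c = 1.59 m

At critical depth, Q² T / (g A³) = 1, i.e. A³/T = Q²/g = 24.4²/9.81 = 60.69.
At y = 1.29 m: A³/T = 24.31 — low.
At y = 1.82 m: A³/T = 111.3 — high.
At y = 1.59 m: A³/T = 60.88 — ≈ 60.69.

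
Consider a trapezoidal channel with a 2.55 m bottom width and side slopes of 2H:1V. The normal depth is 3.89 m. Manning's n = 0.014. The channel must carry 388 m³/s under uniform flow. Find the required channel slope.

S = 0.00718

With bottom width b = 2.55 m and side slope z = 2: A = (b + zy)y = (2.55 + 2×3.89)×3.89 = 40.18 m²; P = b + 2y√(1+z²) = 2.55 + 2×3.89×2.236 = 19.95 m.
Hydraulic radius R = A/P = 40.18/19.95 = 2.015 m.
From Manning's equation, S = [nQ / (1 A R^(2/3))]² = [0.014 × 388 / (1 × 40.18 × 2.015^(2/3))]² = 0.00718.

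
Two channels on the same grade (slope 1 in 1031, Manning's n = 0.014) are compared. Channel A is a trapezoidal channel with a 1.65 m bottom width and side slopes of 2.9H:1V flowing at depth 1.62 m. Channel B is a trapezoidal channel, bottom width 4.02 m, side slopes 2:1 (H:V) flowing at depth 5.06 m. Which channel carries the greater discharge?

Channel A: With bottom width b = 1.65 m and side slope z = 2.9: A = (b + zy)y = (1.65 + 2.9×1.62)×1.62 = 10.28 m²; P = b + 2y√(1+z²) = 1.65 + 2×1.62×3.068 = 11.59 m. Hydraulic radius R = A/P = 10.28/11.59 = 0.8874 m. Q_A = (1/0.014)·10.28·0.8874^(2/3)·√0.0009699 = 21.13 m³/s.
Channel B: With bottom width b = 4.02 m and side slope z = 2: A = (b + zy)y = (4.02 + 2×5.06)×5.06 = 71.55 m²; P = b + 2y√(1+z²) = 4.02 + 2×5.06×2.236 = 26.65 m. Hydraulic radius R = A/P = 71.55/26.65 = 2.685 m. Q_B = (1/0.014)·71.55·2.685^(2/3)·√0.0009699 = 307.5 m³/s.
Q_A = 21.13 m³/s vs Q_B = 307.5 m³/s, so channel B carries more.

channel B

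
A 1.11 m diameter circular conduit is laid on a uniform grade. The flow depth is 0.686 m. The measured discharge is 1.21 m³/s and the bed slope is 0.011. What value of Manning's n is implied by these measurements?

For a circular section of diameter D = 1.11 m at depth y = 0.686 m, the central angle is θ = 2 arccos(1 − 2y/D) = 3.618 rad. Then A = (D²/8)(θ − sin θ) = 0.6279 m² and P = Dθ/2 = 2.008 m.
Hydraulic radius R = A/P = 0.6279/2.008 = 0.3127 m.
Rearranging Manning's equation: n = (1/Q) A R^(2/3) S^(1/2) = (1/1.21) × 0.6279 × 0.3127^(2/3) × √0.011 = 0.0251.

n = 0.0251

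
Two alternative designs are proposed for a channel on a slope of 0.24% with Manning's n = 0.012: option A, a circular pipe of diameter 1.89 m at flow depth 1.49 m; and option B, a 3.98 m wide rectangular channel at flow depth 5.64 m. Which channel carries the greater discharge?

Channel A: For a circular section of diameter D = 1.89 m at depth y = 1.49 m, the central angle is θ = 2 arccos(1 − 2y/D) = 4.371 rad. Then A = (D²/8)(θ − sin θ) = 2.372 m² and P = Dθ/2 = 4.131 m. Hydraulic radius R = A/P = 2.372/4.131 = 0.5744 m. Q_A = (1/0.012)·2.372·0.5744^(2/3)·√0.0024 = 6.692 m³/s.
Channel B: Flow area A = b·y = 3.98 × 5.64 = 22.45 m². Wetted perimeter P = b + 2y = 3.98 + 2×5.64 = 15.26 m. Hydraulic radius R = A/P = 22.45/15.26 = 1.471 m. Q_B = (1/0.012)·22.45·1.471^(2/3)·√0.0024 = 118.5 m³/s.
Q_A = 6.692 m³/s vs Q_B = 118.5 m³/s, so channel B carries more.

channel B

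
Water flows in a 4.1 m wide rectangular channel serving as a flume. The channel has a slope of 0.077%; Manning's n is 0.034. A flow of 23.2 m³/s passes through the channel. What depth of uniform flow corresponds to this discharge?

y_n = 5.34 m

Manning's equation rearranged: A R^(2/3) = nQ / (1·√S) = 0.034 × 23.2 / (√0.00077) = 28.43.
Trying y = 4.15 m: A R^(2/3) = 21.01 — short.
Trying y = 5.34 m: A R^(2/3) = 28.45 — ≈ 28.43.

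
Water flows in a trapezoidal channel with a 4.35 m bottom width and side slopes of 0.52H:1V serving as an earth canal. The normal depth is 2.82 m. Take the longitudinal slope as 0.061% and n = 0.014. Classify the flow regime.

With bottom width b = 4.35 m and side slope z = 0.52: A = (b + zy)y = (4.35 + 0.52×2.82)×2.82 = 16.4 m²; P = b + 2y√(1+z²) = 4.35 + 2×2.82×1.127 = 10.71 m.
Hydraulic radius R = A/P = 16.4/10.71 = 1.532 m.
V = (1/n) R^(2/3) √S = (1/0.014) × 1.532^(2/3) × √0.00061 = 2.344 m/s. Hydraulic depth D_h = A/T = 16.4/7.283 = 2.252 m.
Froude number Fr = V/√(g·D_h) = 2.344/√(9.81×2.252) = 0.499, which is less than 1, so the flow is subcritical.

subcritical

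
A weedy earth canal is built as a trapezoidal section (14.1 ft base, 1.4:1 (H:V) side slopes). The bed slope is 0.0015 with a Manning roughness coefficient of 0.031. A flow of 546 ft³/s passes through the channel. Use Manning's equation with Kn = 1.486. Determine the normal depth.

y_n = 5.61 ft

Manning's equation rearranged: A R^(2/3) = nQ / (1.486·√S) = 0.031 × 546 / (1.486 × √0.0015) = 294.1.
Try y = 3.82 ft: A R^(2/3) = 145 — low.
Try y = 6.2 ft: A R^(2/3) = 355.1 — high.
Try y = 5.61 ft: A R^(2/3) = 293.9 — close enough.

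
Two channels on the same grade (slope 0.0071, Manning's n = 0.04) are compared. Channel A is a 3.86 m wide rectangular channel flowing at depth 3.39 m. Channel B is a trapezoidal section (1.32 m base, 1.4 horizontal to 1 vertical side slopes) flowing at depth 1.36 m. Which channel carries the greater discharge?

channel A

Channel A: Flow area A = b·y = 3.86 × 3.39 = 13.09 m². Wetted perimeter P = b + 2y = 3.86 + 2×3.39 = 10.64 m. Hydraulic radius R = A/P = 13.09/10.64 = 1.23 m. Q_A = (1/0.04)·13.09·1.23^(2/3)·√0.0071 = 31.64 m³/s.
Channel B: With bottom width b = 1.32 m and side slope z = 1.4: A = (b + zy)y = (1.32 + 1.4×1.36)×1.36 = 4.385 m²; P = b + 2y√(1+z²) = 1.32 + 2×1.36×1.72 = 6 m. Hydraulic radius R = A/P = 4.385/6 = 0.7308 m. Q_B = (1/0.04)·4.385·0.7308^(2/3)·√0.0071 = 7.494 m³/s.
Q_A = 31.64 m³/s vs Q_B = 7.494 m³/s, so channel A carries more.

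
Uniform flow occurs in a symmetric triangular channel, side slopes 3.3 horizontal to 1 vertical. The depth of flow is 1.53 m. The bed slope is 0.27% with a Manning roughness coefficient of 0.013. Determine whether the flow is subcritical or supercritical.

supercritical

For a triangular section with side slope z = 3.3: A = zy² = 3.3×1.53² = 7.725 m²; P = 2y√(1+z²) = 2×1.53×3.448 = 10.55 m.
Hydraulic radius R = A/P = 7.725/10.55 = 0.7321 m.
V = (1/n) R^(2/3) √S = (1/0.013) × 0.7321^(2/3) × √0.0027 = 3.247 m/s. Hydraulic depth D_h = A/T = 7.725/10.1 = 0.765 m.
Froude number Fr = V/√(g·D_h) = 3.247/√(9.81×0.765) = 1.19, which is greater than 1, so the flow is supercritical.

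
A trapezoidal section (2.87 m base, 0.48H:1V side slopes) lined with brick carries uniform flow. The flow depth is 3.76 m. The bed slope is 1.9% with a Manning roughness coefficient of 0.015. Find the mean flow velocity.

V = 12.4 m/s

With bottom width b = 2.87 m and side slope z = 0.48: A = (b + zy)y = (2.87 + 0.48×3.76)×3.76 = 17.58 m²; P = b + 2y√(1+z²) = 2.87 + 2×3.76×1.109 = 11.21 m.
Hydraulic radius R = A/P = 17.58/11.21 = 1.568 m.
From Manning's equation, V = (1/n) R^(2/3) S^(1/2) = (1/0.015) × 1.568^(2/3) × 0.019^(1/2) = 12.4 m/s.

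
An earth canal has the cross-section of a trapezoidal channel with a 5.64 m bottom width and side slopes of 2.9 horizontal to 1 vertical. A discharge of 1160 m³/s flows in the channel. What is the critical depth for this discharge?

At critical depth, Q² T / (g A³) = 1, i.e. A³/T = Q²/g = 1160²/9.81 = 137200.
Trying y = 5.75 m: A³/T = 54180 — low.
Trying y = 7.78 m: A³/T = 208100 — high.
Trying y = 7.09 m: A³/T = 137100 — matches.

y_c = 7.09 m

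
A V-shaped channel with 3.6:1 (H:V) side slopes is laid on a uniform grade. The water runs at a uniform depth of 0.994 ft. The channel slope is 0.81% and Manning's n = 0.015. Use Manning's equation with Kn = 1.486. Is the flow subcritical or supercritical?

supercritical

For a triangular section with side slope z = 3.6: A = zy² = 3.6×0.994² = 3.557 ft²; P = 2y√(1+z²) = 2×0.994×3.736 = 7.428 ft.
Hydraulic radius R = A/P = 3.557/7.428 = 0.4789 ft.
V = (1.486/n) R^(2/3) √S = (1.486/0.015) × 0.4789^(2/3) × √0.0081 = 5.457 ft/s. Hydraulic depth D_h = A/T = 3.557/7.157 = 0.497 ft.
Froude number Fr = V/√(g·D_h) = 5.457/√(32.2×0.497) = 1.36, which is greater than 1, so the flow is supercritical.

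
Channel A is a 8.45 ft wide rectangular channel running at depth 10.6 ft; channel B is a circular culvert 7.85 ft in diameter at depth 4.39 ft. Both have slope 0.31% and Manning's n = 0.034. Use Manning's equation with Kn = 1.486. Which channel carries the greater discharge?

channel A

Channel A: Flow area A = b·y = 8.45 × 10.6 = 89.57 ft². Wetted perimeter P = b + 2y = 8.45 + 2×10.6 = 29.65 ft. Hydraulic radius R = A/P = 89.57/29.65 = 3.021 ft. Q_A = (1.486/0.034)·89.57·3.021^(2/3)·√0.0031 = 455.5 ft³/s.
Channel B: For a circular section of diameter D = 7.85 ft at depth y = 4.39 ft, the central angle is θ = 2 arccos(1 − 2y/D) = 3.379 rad. Then A = (D²/8)(θ − sin θ) = 27.84 ft² and P = Dθ/2 = 13.26 ft. Hydraulic radius R = A/P = 27.84/13.26 = 2.099 ft. Q_B = (1.486/0.034)·27.84·2.099^(2/3)·√0.0031 = 111.1 ft³/s.
Q_A = 455.5 ft³/s vs Q_B = 111.1 ft³/s, so channel A carries more.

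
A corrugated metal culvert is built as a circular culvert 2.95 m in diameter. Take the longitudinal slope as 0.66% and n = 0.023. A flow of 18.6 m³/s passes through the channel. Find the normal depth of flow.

Manning's equation rearranged: A R^(2/3) = nQ / (1·√S) = 0.023 × 18.6 / (√0.0066) = 5.266.
Trying y = 2.74 m: A R^(2/3) = 5.998 — over.
Trying y = 1.94 m: A R^(2/3) = 4.291 — short.
Trying y = 2.28 m: A R^(2/3) = 5.262 — close enough.

y_n = 2.28 m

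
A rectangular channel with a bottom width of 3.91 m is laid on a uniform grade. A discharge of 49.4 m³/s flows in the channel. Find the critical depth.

y_c = 2.53 m

For a rectangular channel, critical depth y_c = (q²/g)^(1/3) where q = Q/b = 49.4/3.91 = 12.63 m²/s.
So y_c = (12.63²/9.81)^(1/3) = 2.53 m.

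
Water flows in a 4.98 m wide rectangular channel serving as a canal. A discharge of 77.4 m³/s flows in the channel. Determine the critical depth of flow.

y_c = 2.91 m

For a rectangular channel, critical depth y_c = (q²/g)^(1/3) where q = Q/b = 77.4/4.98 = 15.54 m²/s.
So y_c = (15.54²/9.81)^(1/3) = 2.91 m.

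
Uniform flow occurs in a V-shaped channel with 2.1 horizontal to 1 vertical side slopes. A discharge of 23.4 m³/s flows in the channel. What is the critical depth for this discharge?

At critical depth, Q² T / (g A³) = 1, i.e. A³/T = Q²/g = 23.4²/9.81 = 55.82.
Try y = 1.59 m: A³/T = 22.41 — short.
Try y = 2.36 m: A³/T = 161.4 — over.
Try y = 1.91 m: A³/T = 56.05 — ≈ 55.82.

y_c = 1.91 m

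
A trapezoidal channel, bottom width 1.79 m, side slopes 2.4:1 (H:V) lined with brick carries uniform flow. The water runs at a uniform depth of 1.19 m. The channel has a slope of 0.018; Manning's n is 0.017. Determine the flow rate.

Q = 34.2 m³/s

With bottom width b = 1.79 m and side slope z = 2.4: A = (b + zy)y = (1.79 + 2.4×1.19)×1.19 = 5.529 m²; P = b + 2y√(1+z²) = 1.79 + 2×1.19×2.6 = 7.978 m.
Hydraulic radius R = A/P = 5.529/7.978 = 0.693 m.
Manning's equation: Q = (1/n) A R^(2/3) S^(1/2) = (1/0.017) × 5.529 × 0.693^(2/3) × 0.018^(1/2) = 34.2 m³/s.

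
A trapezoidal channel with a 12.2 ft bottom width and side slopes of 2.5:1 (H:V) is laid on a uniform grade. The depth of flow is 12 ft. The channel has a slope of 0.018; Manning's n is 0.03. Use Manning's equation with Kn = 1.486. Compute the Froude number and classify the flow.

With bottom width b = 12.2 ft and side slope z = 2.5: A = (b + zy)y = (12.2 + 2.5×12)×12 = 506.4 ft²; P = b + 2y√(1+z²) = 12.2 + 2×12×2.693 = 76.82 ft.
Hydraulic radius R = A/P = 506.4/76.82 = 6.592 ft.
V = (1.486/n) R^(2/3) √S = (1.486/0.03) × 6.592^(2/3) × √0.018 = 23.36 ft/s. Hydraulic depth D_h = A/T = 506.4/72.2 = 7.014 ft.
Froude number Fr = V/√(g·D_h) = 23.36/√(32.2×7.014) = 1.55, which is greater than 1, so the flow is supercritical.

supercritical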